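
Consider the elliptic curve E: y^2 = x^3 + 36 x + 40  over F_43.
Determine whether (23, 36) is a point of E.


Check whether y^2 = x^3 + 36 x + 40 (mod 43) for (x, y) = (23, 36).
LHS: y^2 = 36^2 mod 43 = 6
RHS: x^3 + 36 x + 40 = 23^3 + 36*23 + 40 mod 43 = 6
LHS = RHS

Yes, on the curve


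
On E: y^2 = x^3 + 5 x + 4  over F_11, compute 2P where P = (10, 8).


Doubling: s = (3 x1^2 + a) / (2 y1)
s = (3*10^2 + 5) / (2*8) mod 11 = 6
x3 = s^2 - 2 x1 mod 11 = 6^2 - 2*10 = 5
y3 = s (x1 - x3) - y1 mod 11 = 6 * (10 - 5) - 8 = 0

2P = (5, 0)


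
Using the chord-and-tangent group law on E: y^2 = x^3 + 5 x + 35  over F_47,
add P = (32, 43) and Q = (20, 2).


P != Q, so use the chord formula.
s = (y2 - y1) / (x2 - x1) = (6) / (35) mod 47 = 23
x3 = s^2 - x1 - x2 mod 47 = 23^2 - 32 - 20 = 7
y3 = s (x1 - x3) - y1 mod 47 = 23 * (32 - 7) - 43 = 15

P + Q = (7, 15)


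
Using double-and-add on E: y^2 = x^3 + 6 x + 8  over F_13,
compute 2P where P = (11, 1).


k = 2 = 10_2 (binary, LSB first: 01)
Double-and-add from P = (11, 1):
  bit 0 = 0: acc unchanged = O
  bit 1 = 1: acc = O + (7, 9) = (7, 9)

2P = (7, 9)


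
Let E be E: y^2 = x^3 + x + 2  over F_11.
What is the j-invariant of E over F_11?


Delta = -16(4 a^3 + 27 b^2) mod 11 = 1
-1728 * (4 a)^3 = -1728 * (4*1)^3 mod 11 = 2
j = 2 * 1^(-1) mod 11 = 2

j = 2 (mod 11)


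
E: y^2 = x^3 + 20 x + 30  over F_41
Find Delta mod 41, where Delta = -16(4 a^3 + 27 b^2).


4 a^3 + 27 b^2 = 4*20^3 + 27*30^2 = 32000 + 24300 = 56300
Delta = -16 * (56300) = -900800
Delta mod 41 = 11

Delta = 11 (mod 41)


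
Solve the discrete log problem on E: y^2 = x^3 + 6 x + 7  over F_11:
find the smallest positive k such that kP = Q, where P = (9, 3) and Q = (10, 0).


Enumerate multiples of P until we hit Q = (10, 0):
  1P = (9, 3)
  2P = (2, 7)
  3P = (1, 5)
  4P = (10, 0)
Match found at i = 4.

k = 4


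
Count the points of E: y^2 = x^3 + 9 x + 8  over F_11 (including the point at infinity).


For each x in F_11, count y with y^2 = x^3 + 9 x + 8 mod 11:
  x = 2: RHS = 1, y in [1, 10]  -> 2 point(s)
  x = 4: RHS = 9, y in [3, 8]  -> 2 point(s)
  x = 6: RHS = 3, y in [5, 6]  -> 2 point(s)
  x = 8: RHS = 9, y in [3, 8]  -> 2 point(s)
  x = 9: RHS = 4, y in [2, 9]  -> 2 point(s)
  x = 10: RHS = 9, y in [3, 8]  -> 2 point(s)
Affine points: 12. Add the point at infinity: total = 13.

#E(F_11) = 13


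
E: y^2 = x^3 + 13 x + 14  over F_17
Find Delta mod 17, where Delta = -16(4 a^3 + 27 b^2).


4 a^3 + 27 b^2 = 4*13^3 + 27*14^2 = 8788 + 5292 = 14080
Delta = -16 * (14080) = -225280
Delta mod 17 = 4

Delta = 4 (mod 17)


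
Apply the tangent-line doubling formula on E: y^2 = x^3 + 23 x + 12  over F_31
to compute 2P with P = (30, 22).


Doubling: s = (3 x1^2 + a) / (2 y1)
s = (3*30^2 + 23) / (2*22) mod 31 = 2
x3 = s^2 - 2 x1 mod 31 = 2^2 - 2*30 = 6
y3 = s (x1 - x3) - y1 mod 31 = 2 * (30 - 6) - 22 = 26

2P = (6, 26)


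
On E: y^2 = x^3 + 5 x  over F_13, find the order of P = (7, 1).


Compute successive multiples of P until we hit O:
  1P = (7, 1)
  2P = (3, 4)
  3P = (6, 8)
  4P = (10, 7)
  5P = (0, 0)
  6P = (10, 6)
  7P = (6, 5)
  8P = (3, 9)
  ... (continuing to 10P)
  10P = O

ord(P) = 10


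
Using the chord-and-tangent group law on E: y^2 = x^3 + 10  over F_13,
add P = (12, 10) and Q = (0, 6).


P != Q, so use the chord formula.
s = (y2 - y1) / (x2 - x1) = (9) / (1) mod 13 = 9
x3 = s^2 - x1 - x2 mod 13 = 9^2 - 12 - 0 = 4
y3 = s (x1 - x3) - y1 mod 13 = 9 * (12 - 4) - 10 = 10

P + Q = (4, 10)


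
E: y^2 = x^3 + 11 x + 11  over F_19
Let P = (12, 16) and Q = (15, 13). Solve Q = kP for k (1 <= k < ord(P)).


Enumerate multiples of P until we hit Q = (15, 13):
  1P = (12, 16)
  2P = (15, 6)
  3P = (1, 17)
  4P = (17, 0)
  5P = (1, 2)
  6P = (15, 13)
Match found at i = 6.

k = 6


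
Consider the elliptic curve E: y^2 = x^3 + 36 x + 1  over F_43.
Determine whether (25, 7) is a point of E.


Check whether y^2 = x^3 + 36 x + 1 (mod 43) for (x, y) = (25, 7).
LHS: y^2 = 7^2 mod 43 = 6
RHS: x^3 + 36 x + 1 = 25^3 + 36*25 + 1 mod 43 = 14
LHS != RHS

No, not on the curve


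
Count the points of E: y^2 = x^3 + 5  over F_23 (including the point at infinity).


For each x in F_23, count y with y^2 = x^3 + 0 x + 5 mod 23:
  x = 1: RHS = 6, y in [11, 12]  -> 2 point(s)
  x = 2: RHS = 13, y in [6, 17]  -> 2 point(s)
  x = 3: RHS = 9, y in [3, 20]  -> 2 point(s)
  x = 4: RHS = 0, y in [0]  -> 1 point(s)
  x = 7: RHS = 3, y in [7, 16]  -> 2 point(s)
  x = 10: RHS = 16, y in [4, 19]  -> 2 point(s)
  x = 11: RHS = 2, y in [5, 18]  -> 2 point(s)
  x = 12: RHS = 8, y in [10, 13]  -> 2 point(s)
  x = 14: RHS = 12, y in [9, 14]  -> 2 point(s)
  x = 18: RHS = 18, y in [8, 15]  -> 2 point(s)
  x = 20: RHS = 1, y in [1, 22]  -> 2 point(s)
  x = 22: RHS = 4, y in [2, 21]  -> 2 point(s)
Affine points: 23. Add the point at infinity: total = 24.

#E(F_23) = 24


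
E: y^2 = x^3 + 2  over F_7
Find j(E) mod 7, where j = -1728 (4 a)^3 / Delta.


Delta = -16(4 a^3 + 27 b^2) mod 7 = 1
-1728 * (4 a)^3 = -1728 * (4*0)^3 mod 7 = 0
j = 0 * 1^(-1) mod 7 = 0

j = 0 (mod 7)


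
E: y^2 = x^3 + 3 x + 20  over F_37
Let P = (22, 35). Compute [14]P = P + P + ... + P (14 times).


k = 14 = 1110_2 (binary, LSB first: 0111)
Double-and-add from P = (22, 35):
  bit 0 = 0: acc unchanged = O
  bit 1 = 1: acc = O + (2, 16) = (2, 16)
  bit 2 = 1: acc = (2, 16) + (5, 30) = (23, 34)
  bit 3 = 1: acc = (23, 34) + (15, 31) = (24, 35)

14P = (24, 35)


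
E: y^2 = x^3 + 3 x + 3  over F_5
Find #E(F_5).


For each x in F_5, count y with y^2 = x^3 + 3 x + 3 mod 5:
  x = 3: RHS = 4, y in [2, 3]  -> 2 point(s)
  x = 4: RHS = 4, y in [2, 3]  -> 2 point(s)
Affine points: 4. Add the point at infinity: total = 5.

#E(F_5) = 5


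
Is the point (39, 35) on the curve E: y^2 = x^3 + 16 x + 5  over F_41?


Check whether y^2 = x^3 + 16 x + 5 (mod 41) for (x, y) = (39, 35).
LHS: y^2 = 35^2 mod 41 = 36
RHS: x^3 + 16 x + 5 = 39^3 + 16*39 + 5 mod 41 = 6
LHS != RHS

No, not on the curve


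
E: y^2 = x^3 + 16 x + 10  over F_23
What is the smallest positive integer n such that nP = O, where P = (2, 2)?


Compute successive multiples of P until we hit O:
  1P = (2, 2)
  2P = (22, 19)
  3P = (3, 19)
  4P = (8, 11)
  5P = (21, 4)
  6P = (6, 0)
  7P = (21, 19)
  8P = (8, 12)
  ... (continuing to 12P)
  12P = O

ord(P) = 12


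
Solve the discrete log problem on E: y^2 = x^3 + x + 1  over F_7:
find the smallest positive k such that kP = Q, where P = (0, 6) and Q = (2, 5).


Enumerate multiples of P until we hit Q = (2, 5):
  1P = (0, 6)
  2P = (2, 2)
  3P = (2, 5)
Match found at i = 3.

k = 3


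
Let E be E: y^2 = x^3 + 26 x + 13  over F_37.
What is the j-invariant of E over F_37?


Delta = -16(4 a^3 + 27 b^2) mod 37 = 3
-1728 * (4 a)^3 = -1728 * (4*26)^3 mod 37 = 1
j = 1 * 3^(-1) mod 37 = 25

j = 25 (mod 37)


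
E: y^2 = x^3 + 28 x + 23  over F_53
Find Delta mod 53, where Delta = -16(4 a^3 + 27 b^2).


4 a^3 + 27 b^2 = 4*28^3 + 27*23^2 = 87808 + 14283 = 102091
Delta = -16 * (102091) = -1633456
Delta mod 53 = 4

Delta = 4 (mod 53)


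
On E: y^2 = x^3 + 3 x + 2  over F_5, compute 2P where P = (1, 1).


Doubling: s = (3 x1^2 + a) / (2 y1)
s = (3*1^2 + 3) / (2*1) mod 5 = 3
x3 = s^2 - 2 x1 mod 5 = 3^2 - 2*1 = 2
y3 = s (x1 - x3) - y1 mod 5 = 3 * (1 - 2) - 1 = 1

2P = (2, 1)


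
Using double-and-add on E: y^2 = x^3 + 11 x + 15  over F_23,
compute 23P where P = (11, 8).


k = 23 = 10111_2 (binary, LSB first: 11101)
Double-and-add from P = (11, 8):
  bit 0 = 1: acc = O + (11, 8) = (11, 8)
  bit 1 = 1: acc = (11, 8) + (13, 20) = (12, 9)
  bit 2 = 1: acc = (12, 9) + (1, 2) = (22, 16)
  bit 3 = 0: acc unchanged = (22, 16)
  bit 4 = 1: acc = (22, 16) + (20, 22) = (13, 3)

23P = (13, 3)


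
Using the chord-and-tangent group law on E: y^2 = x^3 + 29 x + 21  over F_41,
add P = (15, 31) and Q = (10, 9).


P != Q, so use the chord formula.
s = (y2 - y1) / (x2 - x1) = (19) / (36) mod 41 = 29
x3 = s^2 - x1 - x2 mod 41 = 29^2 - 15 - 10 = 37
y3 = s (x1 - x3) - y1 mod 41 = 29 * (15 - 37) - 31 = 28

P + Q = (37, 28)


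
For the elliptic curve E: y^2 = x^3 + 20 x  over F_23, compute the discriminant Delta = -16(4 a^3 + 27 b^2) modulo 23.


4 a^3 + 27 b^2 = 4*20^3 + 27*0^2 = 32000 + 0 = 32000
Delta = -16 * (32000) = -512000
Delta mod 23 = 3

Delta = 3 (mod 23)


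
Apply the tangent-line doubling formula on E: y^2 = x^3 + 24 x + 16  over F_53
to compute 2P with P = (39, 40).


Doubling: s = (3 x1^2 + a) / (2 y1)
s = (3*39^2 + 24) / (2*40) mod 53 = 5
x3 = s^2 - 2 x1 mod 53 = 5^2 - 2*39 = 0
y3 = s (x1 - x3) - y1 mod 53 = 5 * (39 - 0) - 40 = 49

2P = (0, 49)


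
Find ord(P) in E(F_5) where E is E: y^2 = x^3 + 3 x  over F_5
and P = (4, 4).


Compute successive multiples of P until we hit O:
  1P = (4, 4)
  2P = (1, 2)
  3P = (1, 3)
  4P = (4, 1)
  5P = O

ord(P) = 5


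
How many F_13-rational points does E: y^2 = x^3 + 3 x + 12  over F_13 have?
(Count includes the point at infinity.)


For each x in F_13, count y with y^2 = x^3 + 3 x + 12 mod 13:
  x = 0: RHS = 12, y in [5, 8]  -> 2 point(s)
  x = 1: RHS = 3, y in [4, 9]  -> 2 point(s)
  x = 2: RHS = 0, y in [0]  -> 1 point(s)
  x = 3: RHS = 9, y in [3, 10]  -> 2 point(s)
  x = 4: RHS = 10, y in [6, 7]  -> 2 point(s)
  x = 5: RHS = 9, y in [3, 10]  -> 2 point(s)
  x = 6: RHS = 12, y in [5, 8]  -> 2 point(s)
  x = 7: RHS = 12, y in [5, 8]  -> 2 point(s)
  x = 9: RHS = 1, y in [1, 12]  -> 2 point(s)
Affine points: 17. Add the point at infinity: total = 18.

#E(F_13) = 18


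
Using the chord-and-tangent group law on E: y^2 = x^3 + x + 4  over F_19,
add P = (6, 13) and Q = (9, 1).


P != Q, so use the chord formula.
s = (y2 - y1) / (x2 - x1) = (7) / (3) mod 19 = 15
x3 = s^2 - x1 - x2 mod 19 = 15^2 - 6 - 9 = 1
y3 = s (x1 - x3) - y1 mod 19 = 15 * (6 - 1) - 13 = 5

P + Q = (1, 5)


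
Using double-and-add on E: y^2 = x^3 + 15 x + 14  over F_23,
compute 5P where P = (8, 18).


k = 5 = 101_2 (binary, LSB first: 101)
Double-and-add from P = (8, 18):
  bit 0 = 1: acc = O + (8, 18) = (8, 18)
  bit 1 = 0: acc unchanged = (8, 18)
  bit 2 = 1: acc = (8, 18) + (12, 6) = (12, 17)

5P = (12, 17)


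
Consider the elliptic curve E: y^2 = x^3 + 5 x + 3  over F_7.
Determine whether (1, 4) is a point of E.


Check whether y^2 = x^3 + 5 x + 3 (mod 7) for (x, y) = (1, 4).
LHS: y^2 = 4^2 mod 7 = 2
RHS: x^3 + 5 x + 3 = 1^3 + 5*1 + 3 mod 7 = 2
LHS = RHS

Yes, on the curve


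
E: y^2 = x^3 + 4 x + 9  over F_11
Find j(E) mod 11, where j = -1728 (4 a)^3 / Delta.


Delta = -16(4 a^3 + 27 b^2) mod 11 = 6
-1728 * (4 a)^3 = -1728 * (4*4)^3 mod 11 = 7
j = 7 * 6^(-1) mod 11 = 3

j = 3 (mod 11)


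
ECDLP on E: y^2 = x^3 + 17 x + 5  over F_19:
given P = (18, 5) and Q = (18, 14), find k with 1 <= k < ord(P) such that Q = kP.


Enumerate multiples of P until we hit Q = (18, 14):
  1P = (18, 5)
  2P = (6, 0)
  3P = (18, 14)
Match found at i = 3.

k = 3


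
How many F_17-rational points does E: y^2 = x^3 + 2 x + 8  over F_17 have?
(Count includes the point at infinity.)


For each x in F_17, count y with y^2 = x^3 + 2 x + 8 mod 17:
  x = 0: RHS = 8, y in [5, 12]  -> 2 point(s)
  x = 6: RHS = 15, y in [7, 10]  -> 2 point(s)
  x = 7: RHS = 8, y in [5, 12]  -> 2 point(s)
  x = 8: RHS = 9, y in [3, 14]  -> 2 point(s)
  x = 10: RHS = 8, y in [5, 12]  -> 2 point(s)
  x = 11: RHS = 1, y in [1, 16]  -> 2 point(s)
  x = 12: RHS = 9, y in [3, 14]  -> 2 point(s)
  x = 13: RHS = 4, y in [2, 15]  -> 2 point(s)
  x = 14: RHS = 9, y in [3, 14]  -> 2 point(s)
  x = 15: RHS = 13, y in [8, 9]  -> 2 point(s)
Affine points: 20. Add the point at infinity: total = 21.

#E(F_17) = 21


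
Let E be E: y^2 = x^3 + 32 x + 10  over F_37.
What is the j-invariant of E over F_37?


Delta = -16(4 a^3 + 27 b^2) mod 37 = 24
-1728 * (4 a)^3 = -1728 * (4*32)^3 mod 37 = 23
j = 23 * 24^(-1) mod 37 = 21

j = 21 (mod 37)


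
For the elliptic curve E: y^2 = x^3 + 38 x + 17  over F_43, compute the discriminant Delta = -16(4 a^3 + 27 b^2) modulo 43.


4 a^3 + 27 b^2 = 4*38^3 + 27*17^2 = 219488 + 7803 = 227291
Delta = -16 * (227291) = -3636656
Delta mod 43 = 26

Delta = 26 (mod 43)


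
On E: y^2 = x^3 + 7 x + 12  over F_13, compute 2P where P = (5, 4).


k = 2 = 10_2 (binary, LSB first: 01)
Double-and-add from P = (5, 4):
  bit 0 = 0: acc unchanged = O
  bit 1 = 1: acc = O + (0, 5) = (0, 5)

2P = (0, 5)


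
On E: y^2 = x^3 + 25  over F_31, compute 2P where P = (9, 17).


Doubling: s = (3 x1^2 + a) / (2 y1)
s = (3*9^2 + 0) / (2*17) mod 31 = 19
x3 = s^2 - 2 x1 mod 31 = 19^2 - 2*9 = 2
y3 = s (x1 - x3) - y1 mod 31 = 19 * (9 - 2) - 17 = 23

2P = (2, 23)


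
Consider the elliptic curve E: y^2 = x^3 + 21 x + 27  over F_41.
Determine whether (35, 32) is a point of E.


Check whether y^2 = x^3 + 21 x + 27 (mod 41) for (x, y) = (35, 32).
LHS: y^2 = 32^2 mod 41 = 40
RHS: x^3 + 21 x + 27 = 35^3 + 21*35 + 27 mod 41 = 13
LHS != RHS

No, not on the curve


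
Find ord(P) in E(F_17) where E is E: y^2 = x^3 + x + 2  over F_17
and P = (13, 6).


Compute successive multiples of P until we hit O:
  1P = (13, 6)
  2P = (0, 6)
  3P = (4, 11)
  4P = (15, 14)
  5P = (5, 9)
  6P = (1, 15)
  7P = (11, 1)
  8P = (12, 5)
  ... (continuing to 24P)
  24P = O

ord(P) = 24


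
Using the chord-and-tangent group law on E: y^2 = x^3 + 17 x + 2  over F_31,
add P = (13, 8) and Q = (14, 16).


P != Q, so use the chord formula.
s = (y2 - y1) / (x2 - x1) = (8) / (1) mod 31 = 8
x3 = s^2 - x1 - x2 mod 31 = 8^2 - 13 - 14 = 6
y3 = s (x1 - x3) - y1 mod 31 = 8 * (13 - 6) - 8 = 17

P + Q = (6, 17)


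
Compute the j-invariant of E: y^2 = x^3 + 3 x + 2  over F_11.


Delta = -16(4 a^3 + 27 b^2) mod 11 = 9
-1728 * (4 a)^3 = -1728 * (4*3)^3 mod 11 = 10
j = 10 * 9^(-1) mod 11 = 6

j = 6 (mod 11)


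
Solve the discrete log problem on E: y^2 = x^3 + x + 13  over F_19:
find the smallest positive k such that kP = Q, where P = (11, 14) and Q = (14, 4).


Enumerate multiples of P until we hit Q = (14, 4):
  1P = (11, 14)
  2P = (14, 4)
Match found at i = 2.

k = 2


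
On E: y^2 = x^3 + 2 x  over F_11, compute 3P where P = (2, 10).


k = 3 = 11_2 (binary, LSB first: 11)
Double-and-add from P = (2, 10):
  bit 0 = 1: acc = O + (2, 10) = (2, 10)
  bit 1 = 1: acc = (2, 10) + (1, 5) = (0, 0)

3P = (0, 0)


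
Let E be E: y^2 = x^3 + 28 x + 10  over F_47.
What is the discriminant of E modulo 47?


4 a^3 + 27 b^2 = 4*28^3 + 27*10^2 = 87808 + 2700 = 90508
Delta = -16 * (90508) = -1448128
Delta mod 47 = 36

Delta = 36 (mod 47)


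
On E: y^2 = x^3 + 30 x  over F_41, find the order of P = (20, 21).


Compute successive multiples of P until we hit O:
  1P = (20, 21)
  2P = (1, 20)
  3P = (25, 37)
  4P = (21, 25)
  5P = (16, 36)
  6P = (37, 12)
  7P = (4, 26)
  8P = (40, 16)
  ... (continuing to 17P)
  17P = O

ord(P) = 17


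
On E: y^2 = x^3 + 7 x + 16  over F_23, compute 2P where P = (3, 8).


Doubling: s = (3 x1^2 + a) / (2 y1)
s = (3*3^2 + 7) / (2*8) mod 23 = 5
x3 = s^2 - 2 x1 mod 23 = 5^2 - 2*3 = 19
y3 = s (x1 - x3) - y1 mod 23 = 5 * (3 - 19) - 8 = 4

2P = (19, 4)


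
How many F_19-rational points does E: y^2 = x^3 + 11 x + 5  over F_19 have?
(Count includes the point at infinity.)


For each x in F_19, count y with y^2 = x^3 + 11 x + 5 mod 19:
  x = 0: RHS = 5, y in [9, 10]  -> 2 point(s)
  x = 1: RHS = 17, y in [6, 13]  -> 2 point(s)
  x = 2: RHS = 16, y in [4, 15]  -> 2 point(s)
  x = 7: RHS = 7, y in [8, 11]  -> 2 point(s)
  x = 8: RHS = 16, y in [4, 15]  -> 2 point(s)
  x = 9: RHS = 16, y in [4, 15]  -> 2 point(s)
  x = 15: RHS = 11, y in [7, 12]  -> 2 point(s)
Affine points: 14. Add the point at infinity: total = 15.

#E(F_19) = 15


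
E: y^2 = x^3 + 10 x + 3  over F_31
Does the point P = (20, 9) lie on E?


Check whether y^2 = x^3 + 10 x + 3 (mod 31) for (x, y) = (20, 9).
LHS: y^2 = 9^2 mod 31 = 19
RHS: x^3 + 10 x + 3 = 20^3 + 10*20 + 3 mod 31 = 19
LHS = RHS

Yes, on the curve


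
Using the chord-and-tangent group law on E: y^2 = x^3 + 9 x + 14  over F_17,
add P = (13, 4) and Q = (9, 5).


P != Q, so use the chord formula.
s = (y2 - y1) / (x2 - x1) = (1) / (13) mod 17 = 4
x3 = s^2 - x1 - x2 mod 17 = 4^2 - 13 - 9 = 11
y3 = s (x1 - x3) - y1 mod 17 = 4 * (13 - 11) - 4 = 4

P + Q = (11, 4)


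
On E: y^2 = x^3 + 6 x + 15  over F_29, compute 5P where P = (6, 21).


k = 5 = 101_2 (binary, LSB first: 101)
Double-and-add from P = (6, 21):
  bit 0 = 1: acc = O + (6, 21) = (6, 21)
  bit 1 = 0: acc unchanged = (6, 21)
  bit 2 = 1: acc = (6, 21) + (8, 13) = (2, 21)

5P = (2, 21)


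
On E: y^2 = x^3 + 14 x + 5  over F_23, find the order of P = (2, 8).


Compute successive multiples of P until we hit O:
  1P = (2, 8)
  2P = (22, 17)
  3P = (8, 10)
  4P = (8, 13)
  5P = (22, 6)
  6P = (2, 15)
  7P = O

ord(P) = 7


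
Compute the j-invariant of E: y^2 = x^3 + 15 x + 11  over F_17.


Delta = -16(4 a^3 + 27 b^2) mod 17 = 5
-1728 * (4 a)^3 = -1728 * (4*15)^3 mod 17 = 5
j = 5 * 5^(-1) mod 17 = 1

j = 1 (mod 17)


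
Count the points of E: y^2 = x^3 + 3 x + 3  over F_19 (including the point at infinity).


For each x in F_19, count y with y^2 = x^3 + 3 x + 3 mod 19:
  x = 1: RHS = 7, y in [8, 11]  -> 2 point(s)
  x = 2: RHS = 17, y in [6, 13]  -> 2 point(s)
  x = 3: RHS = 1, y in [1, 18]  -> 2 point(s)
  x = 6: RHS = 9, y in [3, 16]  -> 2 point(s)
  x = 7: RHS = 6, y in [5, 14]  -> 2 point(s)
  x = 8: RHS = 7, y in [8, 11]  -> 2 point(s)
  x = 10: RHS = 7, y in [8, 11]  -> 2 point(s)
  x = 12: RHS = 0, y in [0]  -> 1 point(s)
  x = 13: RHS = 16, y in [4, 15]  -> 2 point(s)
  x = 16: RHS = 5, y in [9, 10]  -> 2 point(s)
Affine points: 19. Add the point at infinity: total = 20.

#E(F_19) = 20


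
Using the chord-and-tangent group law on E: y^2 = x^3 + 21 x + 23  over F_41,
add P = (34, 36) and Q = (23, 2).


P != Q, so use the chord formula.
s = (y2 - y1) / (x2 - x1) = (7) / (30) mod 41 = 18
x3 = s^2 - x1 - x2 mod 41 = 18^2 - 34 - 23 = 21
y3 = s (x1 - x3) - y1 mod 41 = 18 * (34 - 21) - 36 = 34

P + Q = (21, 34)


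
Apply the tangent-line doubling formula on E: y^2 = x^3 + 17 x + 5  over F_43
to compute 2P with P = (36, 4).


Doubling: s = (3 x1^2 + a) / (2 y1)
s = (3*36^2 + 17) / (2*4) mod 43 = 42
x3 = s^2 - 2 x1 mod 43 = 42^2 - 2*36 = 15
y3 = s (x1 - x3) - y1 mod 43 = 42 * (36 - 15) - 4 = 18

2P = (15, 18)


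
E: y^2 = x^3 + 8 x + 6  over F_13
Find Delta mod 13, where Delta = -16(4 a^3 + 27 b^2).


4 a^3 + 27 b^2 = 4*8^3 + 27*6^2 = 2048 + 972 = 3020
Delta = -16 * (3020) = -48320
Delta mod 13 = 1

Delta = 1 (mod 13)


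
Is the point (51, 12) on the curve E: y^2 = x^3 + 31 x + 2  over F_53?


Check whether y^2 = x^3 + 31 x + 2 (mod 53) for (x, y) = (51, 12).
LHS: y^2 = 12^2 mod 53 = 38
RHS: x^3 + 31 x + 2 = 51^3 + 31*51 + 2 mod 53 = 38
LHS = RHS

Yes, on the curve


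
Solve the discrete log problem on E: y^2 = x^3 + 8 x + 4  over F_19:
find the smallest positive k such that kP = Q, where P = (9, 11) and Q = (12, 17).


Enumerate multiples of P until we hit Q = (12, 17):
  1P = (9, 11)
  2P = (7, 17)
  3P = (12, 17)
Match found at i = 3.

k = 3


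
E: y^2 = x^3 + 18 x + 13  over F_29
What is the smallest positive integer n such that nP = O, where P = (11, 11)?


Compute successive multiples of P until we hit O:
  1P = (11, 11)
  2P = (2, 17)
  3P = (10, 27)
  4P = (3, 6)
  5P = (24, 28)
  6P = (0, 19)
  7P = (25, 15)
  8P = (28, 9)
  ... (continuing to 31P)
  31P = O

ord(P) = 31


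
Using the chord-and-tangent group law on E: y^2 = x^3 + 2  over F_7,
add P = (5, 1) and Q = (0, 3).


P != Q, so use the chord formula.
s = (y2 - y1) / (x2 - x1) = (2) / (2) mod 7 = 1
x3 = s^2 - x1 - x2 mod 7 = 1^2 - 5 - 0 = 3
y3 = s (x1 - x3) - y1 mod 7 = 1 * (5 - 3) - 1 = 1

P + Q = (3, 1)


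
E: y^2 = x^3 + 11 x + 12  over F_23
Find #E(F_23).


For each x in F_23, count y with y^2 = x^3 + 11 x + 12 mod 23:
  x = 0: RHS = 12, y in [9, 14]  -> 2 point(s)
  x = 1: RHS = 1, y in [1, 22]  -> 2 point(s)
  x = 3: RHS = 3, y in [7, 16]  -> 2 point(s)
  x = 5: RHS = 8, y in [10, 13]  -> 2 point(s)
  x = 6: RHS = 18, y in [8, 15]  -> 2 point(s)
  x = 7: RHS = 18, y in [8, 15]  -> 2 point(s)
  x = 9: RHS = 12, y in [9, 14]  -> 2 point(s)
  x = 10: RHS = 18, y in [8, 15]  -> 2 point(s)
  x = 12: RHS = 9, y in [3, 20]  -> 2 point(s)
  x = 13: RHS = 6, y in [11, 12]  -> 2 point(s)
  x = 14: RHS = 12, y in [9, 14]  -> 2 point(s)
  x = 16: RHS = 6, y in [11, 12]  -> 2 point(s)
  x = 17: RHS = 6, y in [11, 12]  -> 2 point(s)
  x = 18: RHS = 16, y in [4, 19]  -> 2 point(s)
  x = 22: RHS = 0, y in [0]  -> 1 point(s)
Affine points: 29. Add the point at infinity: total = 30.

#E(F_23) = 30


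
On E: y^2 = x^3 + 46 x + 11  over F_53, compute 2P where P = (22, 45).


Doubling: s = (3 x1^2 + a) / (2 y1)
s = (3*22^2 + 46) / (2*45) mod 53 = 19
x3 = s^2 - 2 x1 mod 53 = 19^2 - 2*22 = 52
y3 = s (x1 - x3) - y1 mod 53 = 19 * (22 - 52) - 45 = 21

2P = (52, 21)


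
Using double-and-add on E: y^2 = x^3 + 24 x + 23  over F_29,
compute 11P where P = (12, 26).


k = 11 = 1011_2 (binary, LSB first: 1101)
Double-and-add from P = (12, 26):
  bit 0 = 1: acc = O + (12, 26) = (12, 26)
  bit 1 = 1: acc = (12, 26) + (10, 25) = (0, 9)
  bit 2 = 0: acc unchanged = (0, 9)
  bit 3 = 1: acc = (0, 9) + (13, 26) = (22, 18)

11P = (22, 18)


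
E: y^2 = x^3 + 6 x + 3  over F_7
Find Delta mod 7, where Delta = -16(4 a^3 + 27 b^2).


4 a^3 + 27 b^2 = 4*6^3 + 27*3^2 = 864 + 243 = 1107
Delta = -16 * (1107) = -17712
Delta mod 7 = 5

Delta = 5 (mod 7)


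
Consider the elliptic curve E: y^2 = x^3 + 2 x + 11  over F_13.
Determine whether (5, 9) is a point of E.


Check whether y^2 = x^3 + 2 x + 11 (mod 13) for (x, y) = (5, 9).
LHS: y^2 = 9^2 mod 13 = 3
RHS: x^3 + 2 x + 11 = 5^3 + 2*5 + 11 mod 13 = 3
LHS = RHS

Yes, on the curve


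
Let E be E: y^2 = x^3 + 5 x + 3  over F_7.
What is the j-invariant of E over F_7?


Delta = -16(4 a^3 + 27 b^2) mod 7 = 5
-1728 * (4 a)^3 = -1728 * (4*5)^3 mod 7 = 6
j = 6 * 5^(-1) mod 7 = 4

j = 4 (mod 7)


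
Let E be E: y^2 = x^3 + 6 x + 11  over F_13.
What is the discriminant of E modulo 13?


4 a^3 + 27 b^2 = 4*6^3 + 27*11^2 = 864 + 3267 = 4131
Delta = -16 * (4131) = -66096
Delta mod 13 = 9

Delta = 9 (mod 13)


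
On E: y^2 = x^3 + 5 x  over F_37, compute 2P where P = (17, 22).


Doubling: s = (3 x1^2 + a) / (2 y1)
s = (3*17^2 + 5) / (2*22) mod 37 = 3
x3 = s^2 - 2 x1 mod 37 = 3^2 - 2*17 = 12
y3 = s (x1 - x3) - y1 mod 37 = 3 * (17 - 12) - 22 = 30

2P = (12, 30)


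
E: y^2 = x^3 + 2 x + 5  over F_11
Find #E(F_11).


For each x in F_11, count y with y^2 = x^3 + 2 x + 5 mod 11:
  x = 0: RHS = 5, y in [4, 7]  -> 2 point(s)
  x = 3: RHS = 5, y in [4, 7]  -> 2 point(s)
  x = 4: RHS = 0, y in [0]  -> 1 point(s)
  x = 8: RHS = 5, y in [4, 7]  -> 2 point(s)
  x = 9: RHS = 4, y in [2, 9]  -> 2 point(s)
Affine points: 9. Add the point at infinity: total = 10.

#E(F_11) = 10


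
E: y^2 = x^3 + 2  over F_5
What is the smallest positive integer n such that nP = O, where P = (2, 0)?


Compute successive multiples of P until we hit O:
  1P = (2, 0)
  2P = O

ord(P) = 2


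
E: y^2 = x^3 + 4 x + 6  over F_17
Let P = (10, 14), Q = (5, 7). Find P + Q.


P != Q, so use the chord formula.
s = (y2 - y1) / (x2 - x1) = (10) / (12) mod 17 = 15
x3 = s^2 - x1 - x2 mod 17 = 15^2 - 10 - 5 = 6
y3 = s (x1 - x3) - y1 mod 17 = 15 * (10 - 6) - 14 = 12

P + Q = (6, 12)


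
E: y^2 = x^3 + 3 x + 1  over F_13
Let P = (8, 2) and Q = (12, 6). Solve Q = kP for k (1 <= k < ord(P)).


Enumerate multiples of P until we hit Q = (12, 6):
  1P = (8, 2)
  2P = (10, 11)
  3P = (12, 6)
Match found at i = 3.

k = 3


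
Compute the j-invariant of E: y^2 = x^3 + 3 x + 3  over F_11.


Delta = -16(4 a^3 + 27 b^2) mod 11 = 5
-1728 * (4 a)^3 = -1728 * (4*3)^3 mod 11 = 10
j = 10 * 5^(-1) mod 11 = 2

j = 2 (mod 11)


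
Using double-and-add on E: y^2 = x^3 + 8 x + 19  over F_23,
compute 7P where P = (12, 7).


k = 7 = 111_2 (binary, LSB first: 111)
Double-and-add from P = (12, 7):
  bit 0 = 1: acc = O + (12, 7) = (12, 7)
  bit 1 = 1: acc = (12, 7) + (17, 10) = (10, 8)
  bit 2 = 1: acc = (10, 8) + (7, 2) = (10, 15)

7P = (10, 15)


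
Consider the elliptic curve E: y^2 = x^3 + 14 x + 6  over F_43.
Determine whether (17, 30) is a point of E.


Check whether y^2 = x^3 + 14 x + 6 (mod 43) for (x, y) = (17, 30).
LHS: y^2 = 30^2 mod 43 = 40
RHS: x^3 + 14 x + 6 = 17^3 + 14*17 + 6 mod 43 = 40
LHS = RHS

Yes, on the curve


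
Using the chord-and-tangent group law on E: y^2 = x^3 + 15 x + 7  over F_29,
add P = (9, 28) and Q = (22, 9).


P != Q, so use the chord formula.
s = (y2 - y1) / (x2 - x1) = (10) / (13) mod 29 = 3
x3 = s^2 - x1 - x2 mod 29 = 3^2 - 9 - 22 = 7
y3 = s (x1 - x3) - y1 mod 29 = 3 * (9 - 7) - 28 = 7

P + Q = (7, 7)


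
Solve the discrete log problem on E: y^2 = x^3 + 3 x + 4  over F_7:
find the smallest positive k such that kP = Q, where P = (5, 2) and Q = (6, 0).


Enumerate multiples of P until we hit Q = (6, 0):
  1P = (5, 2)
  2P = (1, 6)
  3P = (2, 2)
  4P = (0, 5)
  5P = (6, 0)
Match found at i = 5.

k = 5


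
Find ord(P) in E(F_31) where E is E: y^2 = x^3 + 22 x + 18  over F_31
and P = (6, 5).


Compute successive multiples of P until we hit O:
  1P = (6, 5)
  2P = (2, 16)
  3P = (17, 2)
  4P = (5, 6)
  5P = (21, 10)
  6P = (11, 14)
  7P = (16, 8)
  8P = (28, 7)
  ... (continuing to 32P)
  32P = O

ord(P) = 32


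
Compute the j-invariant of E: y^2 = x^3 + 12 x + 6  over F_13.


Delta = -16(4 a^3 + 27 b^2) mod 13 = 8
-1728 * (4 a)^3 = -1728 * (4*12)^3 mod 13 = 1
j = 1 * 8^(-1) mod 13 = 5

j = 5 (mod 13)


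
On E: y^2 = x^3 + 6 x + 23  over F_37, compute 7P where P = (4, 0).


k = 7 = 111_2 (binary, LSB first: 111)
Double-and-add from P = (4, 0):
  bit 0 = 1: acc = O + (4, 0) = (4, 0)
  bit 1 = 1: acc = (4, 0) + O = (4, 0)
  bit 2 = 1: acc = (4, 0) + O = (4, 0)

7P = (4, 0)


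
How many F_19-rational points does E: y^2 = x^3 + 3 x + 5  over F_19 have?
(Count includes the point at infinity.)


For each x in F_19, count y with y^2 = x^3 + 3 x + 5 mod 19:
  x = 0: RHS = 5, y in [9, 10]  -> 2 point(s)
  x = 1: RHS = 9, y in [3, 16]  -> 2 point(s)
  x = 2: RHS = 0, y in [0]  -> 1 point(s)
  x = 4: RHS = 5, y in [9, 10]  -> 2 point(s)
  x = 6: RHS = 11, y in [7, 12]  -> 2 point(s)
  x = 8: RHS = 9, y in [3, 16]  -> 2 point(s)
  x = 9: RHS = 1, y in [1, 18]  -> 2 point(s)
  x = 10: RHS = 9, y in [3, 16]  -> 2 point(s)
  x = 11: RHS = 1, y in [1, 18]  -> 2 point(s)
  x = 14: RHS = 17, y in [6, 13]  -> 2 point(s)
  x = 15: RHS = 5, y in [9, 10]  -> 2 point(s)
  x = 16: RHS = 7, y in [8, 11]  -> 2 point(s)
  x = 18: RHS = 1, y in [1, 18]  -> 2 point(s)
Affine points: 25. Add the point at infinity: total = 26.

#E(F_19) = 26


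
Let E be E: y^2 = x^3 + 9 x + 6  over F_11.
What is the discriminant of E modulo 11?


4 a^3 + 27 b^2 = 4*9^3 + 27*6^2 = 2916 + 972 = 3888
Delta = -16 * (3888) = -62208
Delta mod 11 = 8

Delta = 8 (mod 11)


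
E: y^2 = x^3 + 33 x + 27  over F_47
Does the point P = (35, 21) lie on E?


Check whether y^2 = x^3 + 33 x + 27 (mod 47) for (x, y) = (35, 21).
LHS: y^2 = 21^2 mod 47 = 18
RHS: x^3 + 33 x + 27 = 35^3 + 33*35 + 27 mod 47 = 18
LHS = RHS

Yes, on the curve


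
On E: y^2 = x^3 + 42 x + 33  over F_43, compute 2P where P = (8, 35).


Doubling: s = (3 x1^2 + a) / (2 y1)
s = (3*8^2 + 42) / (2*35) mod 43 = 23
x3 = s^2 - 2 x1 mod 43 = 23^2 - 2*8 = 40
y3 = s (x1 - x3) - y1 mod 43 = 23 * (8 - 40) - 35 = 3

2P = (40, 3)


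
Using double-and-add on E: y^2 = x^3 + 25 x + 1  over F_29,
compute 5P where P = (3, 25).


k = 5 = 101_2 (binary, LSB first: 101)
Double-and-add from P = (3, 25):
  bit 0 = 1: acc = O + (3, 25) = (3, 25)
  bit 1 = 0: acc unchanged = (3, 25)
  bit 2 = 1: acc = (3, 25) + (4, 22) = (2, 1)

5P = (2, 1)


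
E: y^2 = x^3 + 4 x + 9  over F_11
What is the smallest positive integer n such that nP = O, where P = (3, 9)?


Compute successive multiples of P until we hit O:
  1P = (3, 9)
  2P = (8, 5)
  3P = (9, 9)
  4P = (10, 2)
  5P = (10, 9)
  6P = (9, 2)
  7P = (8, 6)
  8P = (3, 2)
  ... (continuing to 9P)
  9P = O

ord(P) = 9


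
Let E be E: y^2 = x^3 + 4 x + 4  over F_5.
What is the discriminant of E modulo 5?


4 a^3 + 27 b^2 = 4*4^3 + 27*4^2 = 256 + 432 = 688
Delta = -16 * (688) = -11008
Delta mod 5 = 2

Delta = 2 (mod 5)


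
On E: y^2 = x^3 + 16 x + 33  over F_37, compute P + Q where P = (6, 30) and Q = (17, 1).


P != Q, so use the chord formula.
s = (y2 - y1) / (x2 - x1) = (8) / (11) mod 37 = 31
x3 = s^2 - x1 - x2 mod 37 = 31^2 - 6 - 17 = 13
y3 = s (x1 - x3) - y1 mod 37 = 31 * (6 - 13) - 30 = 12

P + Q = (13, 12)


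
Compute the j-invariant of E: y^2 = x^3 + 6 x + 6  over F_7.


Delta = -16(4 a^3 + 27 b^2) mod 7 = 3
-1728 * (4 a)^3 = -1728 * (4*6)^3 mod 7 = 6
j = 6 * 3^(-1) mod 7 = 2

j = 2 (mod 7)


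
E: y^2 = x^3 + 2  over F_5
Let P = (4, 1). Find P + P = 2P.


Doubling: s = (3 x1^2 + a) / (2 y1)
s = (3*4^2 + 0) / (2*1) mod 5 = 4
x3 = s^2 - 2 x1 mod 5 = 4^2 - 2*4 = 3
y3 = s (x1 - x3) - y1 mod 5 = 4 * (4 - 3) - 1 = 3

2P = (3, 3)


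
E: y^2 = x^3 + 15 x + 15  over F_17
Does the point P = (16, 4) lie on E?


Check whether y^2 = x^3 + 15 x + 15 (mod 17) for (x, y) = (16, 4).
LHS: y^2 = 4^2 mod 17 = 16
RHS: x^3 + 15 x + 15 = 16^3 + 15*16 + 15 mod 17 = 16
LHS = RHS

Yes, on the curve


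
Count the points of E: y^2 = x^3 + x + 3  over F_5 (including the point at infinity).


For each x in F_5, count y with y^2 = x^3 + 1 x + 3 mod 5:
  x = 1: RHS = 0, y in [0]  -> 1 point(s)
  x = 4: RHS = 1, y in [1, 4]  -> 2 point(s)
Affine points: 3. Add the point at infinity: total = 4.

#E(F_5) = 4


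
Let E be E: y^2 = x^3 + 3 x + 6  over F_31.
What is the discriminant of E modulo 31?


4 a^3 + 27 b^2 = 4*3^3 + 27*6^2 = 108 + 972 = 1080
Delta = -16 * (1080) = -17280
Delta mod 31 = 18

Delta = 18 (mod 31)


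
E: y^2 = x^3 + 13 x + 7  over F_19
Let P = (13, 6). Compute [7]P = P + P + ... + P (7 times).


k = 7 = 111_2 (binary, LSB first: 111)
Double-and-add from P = (13, 6):
  bit 0 = 1: acc = O + (13, 6) = (13, 6)
  bit 1 = 1: acc = (13, 6) + (13, 13) = O
  bit 2 = 1: acc = O + (13, 6) = (13, 6)

7P = (13, 6)


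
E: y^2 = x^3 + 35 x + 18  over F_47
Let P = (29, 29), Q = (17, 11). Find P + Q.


P != Q, so use the chord formula.
s = (y2 - y1) / (x2 - x1) = (29) / (35) mod 47 = 25
x3 = s^2 - x1 - x2 mod 47 = 25^2 - 29 - 17 = 15
y3 = s (x1 - x3) - y1 mod 47 = 25 * (29 - 15) - 29 = 39

P + Q = (15, 39)


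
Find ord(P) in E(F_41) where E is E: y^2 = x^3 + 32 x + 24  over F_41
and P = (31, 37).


Compute successive multiples of P until we hit O:
  1P = (31, 37)
  2P = (10, 14)
  3P = (25, 34)
  4P = (16, 32)
  5P = (26, 33)
  6P = (24, 26)
  7P = (37, 18)
  8P = (32, 14)
  ... (continuing to 33P)
  33P = O

ord(P) = 33


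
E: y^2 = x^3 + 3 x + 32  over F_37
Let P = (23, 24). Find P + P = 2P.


Doubling: s = (3 x1^2 + a) / (2 y1)
s = (3*23^2 + 3) / (2*24) mod 37 = 10
x3 = s^2 - 2 x1 mod 37 = 10^2 - 2*23 = 17
y3 = s (x1 - x3) - y1 mod 37 = 10 * (23 - 17) - 24 = 36

2P = (17, 36)


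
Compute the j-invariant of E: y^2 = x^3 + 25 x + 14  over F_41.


Delta = -16(4 a^3 + 27 b^2) mod 41 = 24
-1728 * (4 a)^3 = -1728 * (4*25)^3 mod 41 = 22
j = 22 * 24^(-1) mod 41 = 18

j = 18 (mod 41)


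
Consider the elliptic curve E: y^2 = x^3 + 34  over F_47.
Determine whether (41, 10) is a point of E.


Check whether y^2 = x^3 + 0 x + 34 (mod 47) for (x, y) = (41, 10).
LHS: y^2 = 10^2 mod 47 = 6
RHS: x^3 + 0 x + 34 = 41^3 + 0*41 + 34 mod 47 = 6
LHS = RHS

Yes, on the curve


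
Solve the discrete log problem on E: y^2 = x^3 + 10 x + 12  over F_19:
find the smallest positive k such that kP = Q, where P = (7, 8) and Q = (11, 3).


Enumerate multiples of P until we hit Q = (11, 3):
  1P = (7, 8)
  2P = (12, 13)
  3P = (1, 17)
  4P = (18, 18)
  5P = (11, 16)
  6P = (5, 15)
  7P = (5, 4)
  8P = (11, 3)
Match found at i = 8.

k = 8


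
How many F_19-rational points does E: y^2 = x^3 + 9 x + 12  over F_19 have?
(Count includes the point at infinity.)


For each x in F_19, count y with y^2 = x^3 + 9 x + 12 mod 19:
  x = 2: RHS = 0, y in [0]  -> 1 point(s)
  x = 3: RHS = 9, y in [3, 16]  -> 2 point(s)
  x = 4: RHS = 17, y in [6, 13]  -> 2 point(s)
  x = 5: RHS = 11, y in [7, 12]  -> 2 point(s)
  x = 6: RHS = 16, y in [4, 15]  -> 2 point(s)
  x = 7: RHS = 0, y in [0]  -> 1 point(s)
  x = 8: RHS = 7, y in [8, 11]  -> 2 point(s)
  x = 9: RHS = 5, y in [9, 10]  -> 2 point(s)
  x = 10: RHS = 0, y in [0]  -> 1 point(s)
  x = 11: RHS = 17, y in [6, 13]  -> 2 point(s)
  x = 12: RHS = 5, y in [9, 10]  -> 2 point(s)
  x = 15: RHS = 7, y in [8, 11]  -> 2 point(s)
  x = 17: RHS = 5, y in [9, 10]  -> 2 point(s)
Affine points: 23. Add the point at infinity: total = 24.

#E(F_19) = 24


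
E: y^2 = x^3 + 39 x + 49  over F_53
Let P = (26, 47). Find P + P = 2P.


Doubling: s = (3 x1^2 + a) / (2 y1)
s = (3*26^2 + 39) / (2*47) mod 53 = 0
x3 = s^2 - 2 x1 mod 53 = 0^2 - 2*26 = 1
y3 = s (x1 - x3) - y1 mod 53 = 0 * (26 - 1) - 47 = 6

2P = (1, 6)


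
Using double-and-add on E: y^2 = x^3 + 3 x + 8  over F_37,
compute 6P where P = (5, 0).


k = 6 = 110_2 (binary, LSB first: 011)
Double-and-add from P = (5, 0):
  bit 0 = 0: acc unchanged = O
  bit 1 = 1: acc = O + O = O
  bit 2 = 1: acc = O + O = O

6P = O


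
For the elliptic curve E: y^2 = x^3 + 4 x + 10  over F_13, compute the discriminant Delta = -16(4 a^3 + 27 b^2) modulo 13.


4 a^3 + 27 b^2 = 4*4^3 + 27*10^2 = 256 + 2700 = 2956
Delta = -16 * (2956) = -47296
Delta mod 13 = 11

Delta = 11 (mod 13)


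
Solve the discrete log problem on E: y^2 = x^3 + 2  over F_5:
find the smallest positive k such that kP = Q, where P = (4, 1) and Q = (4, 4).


Enumerate multiples of P until we hit Q = (4, 4):
  1P = (4, 1)
  2P = (3, 3)
  3P = (2, 0)
  4P = (3, 2)
  5P = (4, 4)
Match found at i = 5.

k = 5


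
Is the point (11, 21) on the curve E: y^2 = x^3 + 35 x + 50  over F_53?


Check whether y^2 = x^3 + 35 x + 50 (mod 53) for (x, y) = (11, 21).
LHS: y^2 = 21^2 mod 53 = 17
RHS: x^3 + 35 x + 50 = 11^3 + 35*11 + 50 mod 53 = 17
LHS = RHS

Yes, on the curve


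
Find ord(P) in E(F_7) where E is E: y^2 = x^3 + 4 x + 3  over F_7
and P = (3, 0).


Compute successive multiples of P until we hit O:
  1P = (3, 0)
  2P = O

ord(P) = 2


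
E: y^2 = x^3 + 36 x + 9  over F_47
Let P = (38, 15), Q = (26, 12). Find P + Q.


P != Q, so use the chord formula.
s = (y2 - y1) / (x2 - x1) = (44) / (35) mod 47 = 12
x3 = s^2 - x1 - x2 mod 47 = 12^2 - 38 - 26 = 33
y3 = s (x1 - x3) - y1 mod 47 = 12 * (38 - 33) - 15 = 45

P + Q = (33, 45)


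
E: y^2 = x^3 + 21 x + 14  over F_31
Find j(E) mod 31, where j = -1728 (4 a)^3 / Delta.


Delta = -16(4 a^3 + 27 b^2) mod 31 = 5
-1728 * (4 a)^3 = -1728 * (4*21)^3 mod 31 = 27
j = 27 * 5^(-1) mod 31 = 24

j = 24 (mod 31)


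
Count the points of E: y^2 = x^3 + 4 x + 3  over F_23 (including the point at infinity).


For each x in F_23, count y with y^2 = x^3 + 4 x + 3 mod 23:
  x = 0: RHS = 3, y in [7, 16]  -> 2 point(s)
  x = 1: RHS = 8, y in [10, 13]  -> 2 point(s)
  x = 6: RHS = 13, y in [6, 17]  -> 2 point(s)
  x = 7: RHS = 6, y in [11, 12]  -> 2 point(s)
  x = 8: RHS = 18, y in [8, 15]  -> 2 point(s)
  x = 9: RHS = 9, y in [3, 20]  -> 2 point(s)
  x = 10: RHS = 8, y in [10, 13]  -> 2 point(s)
  x = 12: RHS = 8, y in [10, 13]  -> 2 point(s)
  x = 16: RHS = 0, y in [0]  -> 1 point(s)
  x = 17: RHS = 16, y in [4, 19]  -> 2 point(s)
Affine points: 19. Add the point at infinity: total = 20.

#E(F_23) = 20


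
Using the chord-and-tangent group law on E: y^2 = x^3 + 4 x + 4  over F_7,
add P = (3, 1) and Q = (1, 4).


P != Q, so use the chord formula.
s = (y2 - y1) / (x2 - x1) = (3) / (5) mod 7 = 2
x3 = s^2 - x1 - x2 mod 7 = 2^2 - 3 - 1 = 0
y3 = s (x1 - x3) - y1 mod 7 = 2 * (3 - 0) - 1 = 5

P + Q = (0, 5)


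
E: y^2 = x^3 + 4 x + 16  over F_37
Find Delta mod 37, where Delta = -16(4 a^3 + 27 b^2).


4 a^3 + 27 b^2 = 4*4^3 + 27*16^2 = 256 + 6912 = 7168
Delta = -16 * (7168) = -114688
Delta mod 37 = 12

Delta = 12 (mod 37)


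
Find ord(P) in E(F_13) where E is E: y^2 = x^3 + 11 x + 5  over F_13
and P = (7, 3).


Compute successive multiples of P until we hit O:
  1P = (7, 3)
  2P = (2, 3)
  3P = (4, 10)
  4P = (6, 12)
  5P = (3, 0)
  6P = (6, 1)
  7P = (4, 3)
  8P = (2, 10)
  ... (continuing to 10P)
  10P = O

ord(P) = 10


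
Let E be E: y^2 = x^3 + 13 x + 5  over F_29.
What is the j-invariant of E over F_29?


Delta = -16(4 a^3 + 27 b^2) mod 29 = 1
-1728 * (4 a)^3 = -1728 * (4*13)^3 mod 29 = 18
j = 18 * 1^(-1) mod 29 = 18

j = 18 (mod 29)


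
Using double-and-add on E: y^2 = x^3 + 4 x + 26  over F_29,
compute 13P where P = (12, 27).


k = 13 = 1101_2 (binary, LSB first: 1011)
Double-and-add from P = (12, 27):
  bit 0 = 1: acc = O + (12, 27) = (12, 27)
  bit 1 = 0: acc unchanged = (12, 27)
  bit 2 = 1: acc = (12, 27) + (3, 6) = (13, 19)
  bit 3 = 1: acc = (13, 19) + (19, 1) = (6, 18)

13P = (6, 18)


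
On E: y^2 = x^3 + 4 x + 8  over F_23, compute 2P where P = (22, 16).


Doubling: s = (3 x1^2 + a) / (2 y1)
s = (3*22^2 + 4) / (2*16) mod 23 = 11
x3 = s^2 - 2 x1 mod 23 = 11^2 - 2*22 = 8
y3 = s (x1 - x3) - y1 mod 23 = 11 * (22 - 8) - 16 = 0

2P = (8, 0)


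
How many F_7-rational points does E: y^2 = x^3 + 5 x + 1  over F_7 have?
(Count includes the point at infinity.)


For each x in F_7, count y with y^2 = x^3 + 5 x + 1 mod 7:
  x = 0: RHS = 1, y in [1, 6]  -> 2 point(s)
  x = 1: RHS = 0, y in [0]  -> 1 point(s)
  x = 3: RHS = 1, y in [1, 6]  -> 2 point(s)
  x = 4: RHS = 1, y in [1, 6]  -> 2 point(s)
  x = 5: RHS = 4, y in [2, 5]  -> 2 point(s)
  x = 6: RHS = 2, y in [3, 4]  -> 2 point(s)
Affine points: 11. Add the point at infinity: total = 12.

#E(F_7) = 12


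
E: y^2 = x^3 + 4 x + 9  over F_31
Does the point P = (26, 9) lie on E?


Check whether y^2 = x^3 + 4 x + 9 (mod 31) for (x, y) = (26, 9).
LHS: y^2 = 9^2 mod 31 = 19
RHS: x^3 + 4 x + 9 = 26^3 + 4*26 + 9 mod 31 = 19
LHS = RHS

Yes, on the curve


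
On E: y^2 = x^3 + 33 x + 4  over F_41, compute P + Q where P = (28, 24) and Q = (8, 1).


P != Q, so use the chord formula.
s = (y2 - y1) / (x2 - x1) = (18) / (21) mod 41 = 36
x3 = s^2 - x1 - x2 mod 41 = 36^2 - 28 - 8 = 30
y3 = s (x1 - x3) - y1 mod 41 = 36 * (28 - 30) - 24 = 27

P + Q = (30, 27)


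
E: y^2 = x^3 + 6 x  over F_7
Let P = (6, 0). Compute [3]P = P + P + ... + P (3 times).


k = 3 = 11_2 (binary, LSB first: 11)
Double-and-add from P = (6, 0):
  bit 0 = 1: acc = O + (6, 0) = (6, 0)
  bit 1 = 1: acc = (6, 0) + O = (6, 0)

3P = (6, 0)


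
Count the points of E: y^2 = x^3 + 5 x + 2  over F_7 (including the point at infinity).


For each x in F_7, count y with y^2 = x^3 + 5 x + 2 mod 7:
  x = 0: RHS = 2, y in [3, 4]  -> 2 point(s)
  x = 1: RHS = 1, y in [1, 6]  -> 2 point(s)
  x = 3: RHS = 2, y in [3, 4]  -> 2 point(s)
  x = 4: RHS = 2, y in [3, 4]  -> 2 point(s)
Affine points: 8. Add the point at infinity: total = 9.

#E(F_7) = 9


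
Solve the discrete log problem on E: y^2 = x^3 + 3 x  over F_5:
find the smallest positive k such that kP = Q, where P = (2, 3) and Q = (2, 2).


Enumerate multiples of P until we hit Q = (2, 2):
  1P = (2, 3)
  2P = (1, 2)
  3P = (3, 1)
  4P = (4, 1)
  5P = (0, 0)
  6P = (4, 4)
  7P = (3, 4)
  8P = (1, 3)
  9P = (2, 2)
Match found at i = 9.

k = 9


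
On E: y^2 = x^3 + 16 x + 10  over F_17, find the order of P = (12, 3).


Compute successive multiples of P until we hit O:
  1P = (12, 3)
  2P = (11, 15)
  3P = (2, 13)
  4P = (4, 6)
  5P = (3, 0)
  6P = (4, 11)
  7P = (2, 4)
  8P = (11, 2)
  ... (continuing to 10P)
  10P = O

ord(P) = 10


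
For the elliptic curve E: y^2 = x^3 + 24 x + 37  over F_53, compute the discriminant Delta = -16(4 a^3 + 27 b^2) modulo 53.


4 a^3 + 27 b^2 = 4*24^3 + 27*37^2 = 55296 + 36963 = 92259
Delta = -16 * (92259) = -1476144
Delta mod 53 = 12

Delta = 12 (mod 53)
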